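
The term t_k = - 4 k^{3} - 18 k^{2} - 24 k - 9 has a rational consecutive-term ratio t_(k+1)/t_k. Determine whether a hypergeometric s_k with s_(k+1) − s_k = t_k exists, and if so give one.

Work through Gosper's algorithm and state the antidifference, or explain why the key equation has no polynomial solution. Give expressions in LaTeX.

s_k = k^{2} \left(- k^{2} - 4 k - 4\right)

t_(k+1)/t_k = (4*k**3 + 30*k**2 + 72*k + 55)/(4*k**3 + 18*k**2 + 24*k + 9).
Take A(k)=1, B(k)=1, C(k)=k**3 + 9*k**2/2 + 6*k + 9/4.
Key eq: (1)·f(k+1) = (1)·f(k) + (k**3 + 9*k**2/2 + 6*k + 9/4).
Bound: deg f ≤ 4.
Solve for f: f(k) = k**2*(k + 2)**2/4 (degree 4 ≤ 4).
Get s_k = R·t_k = k**2*(-k**2 - 4*k - 4) with R(k) = B(k−1)f(k)/C(k) = k**2*(k + 2)**2/((2*k + 3)*(2*k**2 + 6*k + 3)).
s_(k+1) − s_k = -4*k**3 - 18*k**2 - 24*k - 9 = t_k.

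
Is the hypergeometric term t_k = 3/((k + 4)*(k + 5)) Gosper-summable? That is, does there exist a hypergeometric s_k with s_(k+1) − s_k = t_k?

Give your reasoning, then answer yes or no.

Step 1: r(k) = (k + 4)/(k + 6).
Gosper form: A/B · C(k+1)/C(k) with A=k + 4, B=k + 6, C=1.
Solve (k + 4)·f(k+1) − (k + 5)·f(k) = 1.
d = 1 from the (1,1,0) case.
A polynomial solution: f(k) = k/4.
R(k) = B(k−1)·f(k)/C(k) = k*(k + 5)/4; s_k = R·t_k = 3*k/(4*(k + 4)).
Check: Δs_k = 3/(k**2 + 9*k + 20). ✓

Yes. s_k = 3*k/(4*(k + 4)).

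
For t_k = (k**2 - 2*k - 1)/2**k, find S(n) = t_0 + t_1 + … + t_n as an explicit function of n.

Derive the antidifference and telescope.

r(k) = (k**2 - 2)/(2*(k**2 - 2*k - 1)) after simplifying.
Normal form (A,B,C) = (1/2, 1, k**2 - 2*k - 1).
Need (1/2)·f(k+1) − (1)·f(k) = k**2 - 2*k - 1.
Degrees (0,0,2) ⇒ d ≤ 2.
Match coefficients ⇒ f(k) = -2*k**2.
R(k) = B(k−1)·f(k)/C(k) = -2*k**2/(k**2 - 2*k - 1); s_k = R·t_k = -2**(1 - k)*k**2.
Verify: (k**2 - 2*k - 1)/2**k matches t_k.
Evaluate: s_(n+1) = (-n**2 - 2*n - 1)/2**n; subtract s_(0) = 0 ⇒ S(n) = (-n**2 - 2*n - 1)/2**n.

S(n) = (-n**2 - 2*n - 1)/2**n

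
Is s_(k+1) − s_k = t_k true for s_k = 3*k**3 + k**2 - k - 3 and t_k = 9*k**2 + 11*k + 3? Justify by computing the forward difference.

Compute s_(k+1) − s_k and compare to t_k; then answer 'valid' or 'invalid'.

s_(k+1) = k*(3*k**2 + 10*k + 10)
s_(k+1) − s_k = 9*k**2 + 11*k + 3
(s_(k+1) − s_k) − t_k = 0

Valid — Δs_k = t_k.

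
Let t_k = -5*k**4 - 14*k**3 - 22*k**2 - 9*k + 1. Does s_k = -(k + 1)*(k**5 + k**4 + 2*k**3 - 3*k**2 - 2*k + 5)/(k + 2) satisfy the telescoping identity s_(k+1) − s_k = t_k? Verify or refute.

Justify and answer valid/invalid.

s_(k+1) = (-k**6 - 8*k**5 - 28*k**4 - 51*k**3 - 45*k**2 - 18*k - 8)/(k + 3)
s_(k+1) − s_k = (-5*k**6 - 35*k**5 - 99*k**4 - 155*k**3 - 120*k**2 - 30*k - 1)/(k**2 + 5*k + 6)
(s_(k+1) − s_k) − t_k = (4*k**5 + 23*k**4 + 48*k**3 + 56*k**2 + 19*k - 7)/(k**2 + 5*k + 6)

Invalid: residual (4*k**5 + 23*k**4 + 48*k**3 + 56*k**2 + 19*k - 7)/(k**2 + 5*k + 6) ≠ 0.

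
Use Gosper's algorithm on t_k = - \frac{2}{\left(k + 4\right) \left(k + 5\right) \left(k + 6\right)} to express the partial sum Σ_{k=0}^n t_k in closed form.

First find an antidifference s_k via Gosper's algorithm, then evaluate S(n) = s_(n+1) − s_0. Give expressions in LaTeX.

t_(k+1)/t_k = (k + 4)/(k + 7).
Take A(k)=k + 4, B(k)=k + 7, C(k)=1.
Need (k + 4)·f(k+1) − (k + 6)·f(k) = 1.
From deg A=1, deg B=1, deg C=0: d=2.
A polynomial solution: f(k) = k*(k + 9)/40.
Get s_k = R·t_k = k*(-k - 9)/(20*(k + 4)*(k + 5)) with R(k) = B(k−1)f(k)/C(k) = k*(k + 6)*(k + 9)/40.
Verify: -2/(k**3 + 15*k**2 + 74*k + 120) matches t_k.
Evaluate: s_(n+1) = (-n**2 - 11*n - 10)/(20*(n**2 + 11*n + 30)); subtract s_(0) = 0 ⇒ S(n) = (-n**2 - 11*n - 10)/(20*(n**2 + 11*n + 30)).

S(n) = \frac{- n^{2} - 11 n - 10}{20 \left(n^{2} + 11 n + 30\right)}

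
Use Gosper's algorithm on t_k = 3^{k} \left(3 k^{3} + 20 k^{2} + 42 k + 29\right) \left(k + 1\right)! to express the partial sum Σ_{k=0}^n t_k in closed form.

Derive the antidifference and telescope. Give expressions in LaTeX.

Step 1: r(k) = 3*(3*k**4 + 35*k**3 + 149*k**2 + 276*k + 188)/(3*k**3 + 20*k**2 + 42*k + 29).
A = 3*k + 6, B = 1, C = k**3 + 20*k**2/3 + 14*k + 29/3.
Need (3*k + 6)·f(k+1) − (1)·f(k) = k**3 + 20*k**2/3 + 14*k + 29/3.
d = 2 from the (1,0,3) case.
Solve for f: f(k) = (k**2 + 3*k + 1)/3 (degree 2 ≤ 2).
So s_k = (B(k−1)f/C)·t_k = ((k**2 + 3*k + 1)/(3*k**3 + 20*k**2 + 42*k + 29))·t_k = 3**k*(k**2 + 3*k + 1)*factorial(k + 1).
Δs = 3**k*(3*k**3 + 20*k**2 + 42*k + 29)*factorial(k + 1), as required.
Telescope: S(n) = s_(n+1) − s_(0) = 3**(n + 1)*(n**2 + 5*n + 5)*factorial(n + 2) − (1) = 3*3**n*n**4*factorial(n) + 24*3**n*n**3*factorial(n) + 66*3**n*n**2*factorial(n) + 75*3**n*n*factorial(n) + 30*3**n*factorial(n) - 1.

S(n) = 3 \cdot 3^{n} n^{4} n! + 24 \cdot 3^{n} n^{3} n! + 66 \cdot 3^{n} n^{2} n! + 75 \cdot 3^{n} n n! + 30 \cdot 3^{n} n! - 1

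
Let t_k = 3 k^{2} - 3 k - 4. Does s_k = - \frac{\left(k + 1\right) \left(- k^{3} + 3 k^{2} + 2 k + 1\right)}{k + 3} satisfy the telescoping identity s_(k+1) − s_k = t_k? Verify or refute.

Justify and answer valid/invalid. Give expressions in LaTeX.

s_(k+1) = (k**4 + 2*k**3 - 5*k**2 - 15*k - 10)/(k + 4)
s_(k+1) − s_k = (3*k**4 + 14*k**3 - 7*k**2 - 42*k - 26)/(k**2 + 7*k + 12)
(s_(k+1) − s_k) − t_k = 2*(-2*k**3 - 9*k**2 + 11*k + 11)/(k**2 + 7*k + 12)

Invalid: residual \frac{2 \left(- 2 k^{3} - 9 k^{2} + 11 k + 11\right)}{k^{2} + 7 k + 12} ≠ 0.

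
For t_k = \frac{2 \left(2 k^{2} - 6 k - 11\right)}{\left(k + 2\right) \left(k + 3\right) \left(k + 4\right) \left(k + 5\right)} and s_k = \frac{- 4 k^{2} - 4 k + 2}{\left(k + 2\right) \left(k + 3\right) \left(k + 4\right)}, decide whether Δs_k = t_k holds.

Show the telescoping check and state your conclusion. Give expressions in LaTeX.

s_(k+1) = 2*(-2*k - 2*(k + 1)**2 - 1)/((k + 3)*(k + 4)*(k + 5))
s_(k+1) − s_k = 2*(2*k**2 - 6*k - 11)/(k**4 + 14*k**3 + 71*k**2 + 154*k + 120)
(s_(k+1) − s_k) − t_k = 0

Valid: the claim telescopes to t_k.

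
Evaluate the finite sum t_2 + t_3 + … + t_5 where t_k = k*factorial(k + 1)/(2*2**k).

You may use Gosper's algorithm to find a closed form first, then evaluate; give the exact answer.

Σ = 309/4

t_(k+1)/t_k = (k + 1)*(k + 2)/(2*k).
Take A(k)=k/2 + 1, B(k)=1, C(k)=k.
f must satisfy (k/2 + 1)·f(k+1) − (1)·f(k) = k.
Bound: deg f ≤ 0.
Match coefficients ⇒ f(k) = 2.
Get s_k = R·t_k = factorial(k + 1)/2**k with R(k) = B(k−1)f(k)/C(k) = 2/k.
Check: Δs_k = k*factorial(k + 1)/(2*2**k). ✓
Telescoping: Σ = s_(6) − s_(2) = 315/4 − (3/2) = 309/4.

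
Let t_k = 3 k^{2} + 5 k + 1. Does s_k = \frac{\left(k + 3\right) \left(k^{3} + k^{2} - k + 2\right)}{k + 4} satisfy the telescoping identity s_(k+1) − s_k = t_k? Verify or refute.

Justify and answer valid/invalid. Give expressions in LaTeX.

s_(k+1) = (k + 4)*(-k + (k + 1)**3 + (k + 1)**2 + 1)/(k + 5)
s_(k+1) − s_k = 3*(k**4 + 10*k**3 + 30*k**2 + 29*k + 6)/(k**2 + 9*k + 20)
(s_(k+1) − s_k) − t_k = 2*(-k**3 - 8*k**2 - 11*k - 1)/(k**2 + 9*k + 20)

Invalid: residual \frac{2 \left(- k^{3} - 8 k^{2} - 11 k - 1\right)}{k^{2} + 9 k + 20} ≠ 0.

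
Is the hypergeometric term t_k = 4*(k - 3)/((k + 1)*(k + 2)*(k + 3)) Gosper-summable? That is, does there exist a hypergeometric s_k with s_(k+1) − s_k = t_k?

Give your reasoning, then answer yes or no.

Yes. s_k = 2*k*(-k - 5)/((k + 1)*(k + 2)).

The ratio is (k - 2)*(k + 1)/((k - 3)*(k + 4)).
Normal form (A,B,C) = (k + 1, k + 4, k - 3).
Solve (k + 1)·f(k+1) − (k + 3)·f(k) = k - 3.
d = 2 from the (1,1,1) case.
Solve for f: f(k) = -k*(k + 5)/2 (degree 2 ≤ 2).
R(k) = B(k−1)·f(k)/C(k) = -k*(k + 3)*(k + 5)/(2*(k - 3)); s_k = R·t_k = 2*k*(-k - 5)/((k + 1)*(k + 2)).
s_(k+1) − s_k = 4*(k - 3)/(k**3 + 6*k**2 + 11*k + 6) = t_k.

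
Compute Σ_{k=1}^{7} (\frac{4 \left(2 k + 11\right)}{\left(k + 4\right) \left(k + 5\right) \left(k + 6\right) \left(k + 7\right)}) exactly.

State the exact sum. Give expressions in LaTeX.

Compute t_(k+1)/t_k: get (k + 4)*(2*k + 13)/((k + 8)*(2*k + 11)).
Take A(k)=k + 4, B(k)=k + 8, C(k)=k + 11/2.
Solve (k + 4)·f(k+1) − (k + 7)·f(k) = k + 11/2.
Bound: deg f ≤ 3.
Solving with deg f ≤ 3: f(k) = k*(k + 5)*(k + 10)/48.
So s_k = (B(k−1)f/C)·t_k = (k*(k + 5)*(k + 7)*(k + 10)/(24*(2*k + 11)))·t_k = k*(k + 10)/(6*(k**2 + 10*k + 24)).
s_(k+1) − s_k = 4*(2*k + 11)/(k**4 + 22*k**3 + 179*k**2 + 638*k + 840) = t_k.
Telescoping: Σ = s_(8) − s_(1) = 1/7 − (11/210) = 19/210.

Σ = 19/210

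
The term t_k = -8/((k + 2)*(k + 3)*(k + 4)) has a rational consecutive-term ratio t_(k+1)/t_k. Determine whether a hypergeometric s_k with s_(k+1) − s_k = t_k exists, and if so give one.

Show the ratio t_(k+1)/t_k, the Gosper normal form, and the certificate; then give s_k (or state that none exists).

t_(k+1)/t_k = (k + 2)/(k + 5).
Take A(k)=k + 2, B(k)=k + 5, C(k)=1.
Need (k + 2)·f(k+1) − (k + 4)·f(k) = 1.
deg f ≤ 2 (via 1,1,0).
Solving with deg f ≤ 2: f(k) = k*(k + 5)/12.
Get s_k = R·t_k = 2*k*(-k - 5)/(3*(k + 2)*(k + 3)) with R(k) = B(k−1)f(k)/C(k) = k*(k + 4)*(k + 5)/12.
Δs = -8/(k**3 + 9*k**2 + 26*k + 24), as required.

s_k = 2*k*(-k - 5)/(3*(k + 2)*(k + 3))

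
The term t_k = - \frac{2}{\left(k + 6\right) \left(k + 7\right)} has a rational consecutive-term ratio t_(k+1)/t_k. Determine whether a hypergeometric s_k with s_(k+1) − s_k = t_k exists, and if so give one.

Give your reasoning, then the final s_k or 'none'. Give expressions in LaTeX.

s_k = - \frac{k}{3 k + 18}

Step 1: r(k) = (k + 6)/(k + 8).
Take A(k)=k + 6, B(k)=k + 8, C(k)=1.
f must satisfy (k + 6)·f(k+1) − (k + 7)·f(k) = 1.
Bound: deg f ≤ 1.
Coefficient equations give f(k) = k/6.
Certificate R = B(k−1)f/C = k*(k + 7)/6 gives s_k = -k/(3*k + 18).
Verify: -2/(k**2 + 13*k + 42) matches t_k.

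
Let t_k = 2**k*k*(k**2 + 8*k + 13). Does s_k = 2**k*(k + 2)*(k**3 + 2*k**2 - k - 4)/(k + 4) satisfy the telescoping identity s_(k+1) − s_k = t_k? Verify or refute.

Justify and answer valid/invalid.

s_(k+1) = 2**(k + 1)*(k**4 + 8*k**3 + 21*k**2 + 16*k - 6)/(k + 5)
s_(k+1) − s_k = 2**k*(k**5 + 15*k**4 + 83*k**3 + 191*k**2 + 154*k - 8)/(k**2 + 9*k + 20)
(s_(k+1) − s_k) − t_k = 2**(k + 1)*(-k**4 - 11*k**3 - 43*k**2 - 53*k - 4)/(k**2 + 9*k + 20)

Invalid: residual 2**(k + 1)*(-k**4 - 11*k**3 - 43*k**2 - 53*k - 4)/(k**2 + 9*k + 20) ≠ 0.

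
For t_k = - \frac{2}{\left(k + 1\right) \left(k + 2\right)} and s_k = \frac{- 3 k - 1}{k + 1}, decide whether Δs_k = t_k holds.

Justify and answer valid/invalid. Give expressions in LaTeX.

valid (s_(k+1) − s_k reduces to t_k)

s_(k+1) = (-3*k - 4)/(k + 2)
s_(k+1) − s_k = -2/(k**2 + 3*k + 2)
(s_(k+1) − s_k) − t_k = 0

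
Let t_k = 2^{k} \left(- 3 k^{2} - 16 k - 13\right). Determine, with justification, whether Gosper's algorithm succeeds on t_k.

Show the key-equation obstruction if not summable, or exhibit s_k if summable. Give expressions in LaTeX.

t_(k+1)/t_k = 2*(3*k**2 + 22*k + 32)/(3*k**2 + 16*k + 13).
A = 2, B = 1, C = k**2 + 16*k/3 + 13/3.
Solve (2)·f(k+1) − (1)·f(k) = k**2 + 16*k/3 + 13/3.
Bound: deg f ≤ 2.
Solving with deg f ≤ 2: f(k) = (3*k**2 + 4*k - 1)/3.
Get s_k = R·t_k = 2**k*(-3*k**2 - 4*k + 1) with R(k) = B(k−1)f(k)/C(k) = (3*k**2 + 4*k - 1)/((k + 1)*(3*k + 13)).
Check: Δs_k = 2**k*(-3*k**2 - 16*k - 13). ✓

Yes. s_k = 2^{k} \left(- 3 k^{2} - 4 k + 1\right).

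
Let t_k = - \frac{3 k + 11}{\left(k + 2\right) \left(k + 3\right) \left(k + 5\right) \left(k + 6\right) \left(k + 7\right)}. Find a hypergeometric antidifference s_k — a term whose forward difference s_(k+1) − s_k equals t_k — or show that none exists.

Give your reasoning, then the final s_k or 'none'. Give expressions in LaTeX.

s_k = \frac{k \left(- k^{2} - 13 k - 52\right)}{60 \left(k^{3} + 13 k^{2} + 52 k + 60\right)}

Compute t_(k+1)/t_k: get (k + 2)*(k + 5)*(3*k + 14)/((k + 4)*(k + 8)*(3*k + 11)).
Normal form (A,B,C) = (k + 2, k + 8, k**2 + 23*k/3 + 44/3).
Key eq: (k + 2)·f(k+1) = (k + 7)·f(k) + (k**2 + 23*k/3 + 44/3).
d = 5 from the (1,1,2) case.
Coefficient equations give f(k) = k*(k + 3)*(k + 4)*(k**2 + 13*k + 52)/180.
Certificate R = B(k−1)f/C = k*(k + 3)*(k + 7)*(k**2 + 13*k + 52)/(60*(3*k + 11)) gives s_k = k*(-k**2 - 13*k - 52)/(60*(k**3 + 13*k**2 + 52*k + 60)).
s_(k+1) − s_k = (-3*k - 11)/(k**5 + 23*k**4 + 203*k**3 + 853*k**2 + 1692*k + 1260) = t_k.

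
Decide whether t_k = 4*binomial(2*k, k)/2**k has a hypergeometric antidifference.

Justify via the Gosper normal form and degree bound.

No — key equation has no polynomial f.

Compute t_(k+1)/t_k: get (2*k + 1)/(k + 1).
Take A(k)=2*k + 1, B(k)=k + 1, C(k)=1.
Need (2*k + 1)·f(k+1) − (k)·f(k) = 1.
Bound: deg f ≤ -1.
d = -1 < 0 ⇒ no nonzero polynomial f; not summable.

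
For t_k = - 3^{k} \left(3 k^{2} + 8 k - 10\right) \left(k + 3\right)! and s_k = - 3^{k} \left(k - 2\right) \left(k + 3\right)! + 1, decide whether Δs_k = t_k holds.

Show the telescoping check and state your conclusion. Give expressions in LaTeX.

valid; difference matches t_k

s_(k+1) = -3**(k + 1)*(k - 1)*factorial(k + 4) + 1
s_(k+1) − s_k = -3**k*(3*k**2 + 8*k - 10)*factorial(k + 3)
(s_(k+1) − s_k) − t_k = 0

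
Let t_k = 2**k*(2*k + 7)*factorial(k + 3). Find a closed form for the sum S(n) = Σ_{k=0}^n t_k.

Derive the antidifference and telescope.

S(n) = 2*2**n*factorial(n + 4) - 6

t_(k+1)/t_k = 2*(k + 4)*(2*k + 9)/(2*k + 7).
Normal form (A,B,C) = (2*k + 8, 1, k + 7/2).
Need (2*k + 8)·f(k+1) − (1)·f(k) = k + 7/2.
d = 0 from the (1,0,1) case.
A polynomial solution: f(k) = 1/2.
Certificate R = B(k−1)f/C = 1/(2*k + 7) gives s_k = 2**k*factorial(k + 3).
Verify: 2**k*(2*k + 7)*factorial(k + 3) matches t_k.
Telescope: S(n) = s_(n+1) − s_(0) = 2**(n + 1)*factorial(n + 4) − (6) = 2*2**n*factorial(n + 4) - 6.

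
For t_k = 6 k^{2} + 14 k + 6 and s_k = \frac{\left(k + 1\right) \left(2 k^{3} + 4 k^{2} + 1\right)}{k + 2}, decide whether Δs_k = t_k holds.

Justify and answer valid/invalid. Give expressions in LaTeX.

s_(k+1) = (k + 2)*(2*(k + 1)**3 + 4*(k + 1)**2 + 1)/(k + 3)
s_(k+1) − s_k = (6*k**4 + 40*k**3 + 90*k**2 + 80*k + 25)/(k**2 + 5*k + 6)
(s_(k+1) − s_k) − t_k = (-4*k**3 - 22*k**2 - 34*k - 11)/(k**2 + 5*k + 6)

Invalid: residual \frac{- 4 k^{3} - 22 k^{2} - 34 k - 11}{k^{2} + 5 k + 6} ≠ 0.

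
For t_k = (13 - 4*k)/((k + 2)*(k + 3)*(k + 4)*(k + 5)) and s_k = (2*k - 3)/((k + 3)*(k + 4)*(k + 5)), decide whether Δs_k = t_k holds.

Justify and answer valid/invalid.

Invalid: residual 6*(3*k - 8)/(k**5 + 20*k**4 + 155*k**3 + 580*k**2 + 1044*k + 720) ≠ 0.

s_(k+1) = (2*k - 1)/((k + 4)*(k + 5)*(k + 6))
s_(k+1) − s_k = (15 - 4*k)/(k**4 + 18*k**3 + 119*k**2 + 342*k + 360)
(s_(k+1) − s_k) − t_k = 6*(3*k - 8)/(k**5 + 20*k**4 + 155*k**3 + 580*k**2 + 1044*k + 720)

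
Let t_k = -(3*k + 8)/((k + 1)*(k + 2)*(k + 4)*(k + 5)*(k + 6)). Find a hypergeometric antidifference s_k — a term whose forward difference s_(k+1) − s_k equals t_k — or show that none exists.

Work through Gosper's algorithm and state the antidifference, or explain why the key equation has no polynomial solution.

s_k = k*(-k**2 - 10*k - 29)/(20*(k**3 + 10*k**2 + 29*k + 20))

Compute t_(k+1)/t_k: get (k + 1)*(k + 4)*(3*k + 11)/((k + 3)*(k + 7)*(3*k + 8)).
Gosper form: A/B · C(k+1)/C(k) with A=k + 1, B=k + 7, C=k**2 + 17*k/3 + 8.
Set up (k + 1)·f(k+1) − (k + 6)·f(k) − (k**2 + 17*k/3 + 8) = 0.
From deg A=1, deg B=1, deg C=2: d=5.
A polynomial solution: f(k) = k*(k + 2)*(k + 3)*(k**2 + 10*k + 29)/60.
Certificate R = B(k−1)f/C = k*(k + 2)*(k + 6)*(k**2 + 10*k + 29)/(20*(3*k + 8)) gives s_k = k*(-k**2 - 10*k - 29)/(20*(k**3 + 10*k**2 + 29*k + 20)).
s_(k+1) − s_k = (-3*k - 8)/(k**5 + 18*k**4 + 121*k**3 + 372*k**2 + 508*k + 240) = t_k.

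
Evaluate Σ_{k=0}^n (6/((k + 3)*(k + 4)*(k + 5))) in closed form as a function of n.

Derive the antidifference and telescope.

S(n) = (n**2 + 9*n + 8)/(4*(n**2 + 9*n + 20))

Step 1: r(k) = (k + 3)/(k + 6).
Factor: A=k + 3; B=k + 6; C=1.
Key eq: (k + 3)·f(k+1) = (k + 5)·f(k) + (1).
deg f ≤ 2 (via 1,1,0).
A polynomial solution: f(k) = k*(k + 7)/24.
Then R = B(k−1)f/C = k*(k + 5)*(k + 7)/24, so s_k = R(k)·t_k = k*(k + 7)/(4*(k + 3)*(k + 4)).
s_(k+1) − s_k = 6/(k**3 + 12*k**2 + 47*k + 60) = t_k.
s_(n+1) = (n**2 + 9*n + 8)/(4*(n**2 + 9*n + 20)) and s_(0) = 0, so S(n) = (n**2 + 9*n + 8)/(4*(n**2 + 9*n + 20)).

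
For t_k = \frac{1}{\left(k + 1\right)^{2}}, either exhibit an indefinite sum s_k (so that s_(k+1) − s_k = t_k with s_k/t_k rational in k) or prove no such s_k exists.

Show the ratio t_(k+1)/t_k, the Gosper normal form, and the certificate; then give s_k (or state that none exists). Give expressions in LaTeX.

none (Gosper's algorithm certifies no s_k)

Compute t_(k+1)/t_k: get (k + 1)**2/(k + 2)**2.
Gosper form: A/B · C(k+1)/C(k) with A=k**2 + 2*k + 1, B=k**2 + 4*k + 4, C=1.
Key eq: (k**2 + 2*k + 1)·f(k+1) = (k**2 + 2*k + 1)·f(k) + (1).
From deg A=2, deg B=2, deg C=0: d=0.
f = c0 ⇒ A·f(k+1) − B(k−1)·f(k) − C = -1. The system {-1 = 0} is inconsistent; no antidifference.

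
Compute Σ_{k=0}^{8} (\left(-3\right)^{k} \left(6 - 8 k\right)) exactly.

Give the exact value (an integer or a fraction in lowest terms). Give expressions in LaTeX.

t_(k+1)/t_k = 3*(-4*k - 1)/(4*k - 3).
Gosper form: A/B · C(k+1)/C(k) with A=-3, B=1, C=k - 3/4.
Set up (-3)·f(k+1) − (1)·f(k) − (k - 3/4) = 0.
deg f ≤ 1 (via 0,0,1).
Coefficient equations give f(k) = -(2*k - 3)/8.
Certificate R = B(k−1)f/C = -(2*k - 3)/(2*(4*k - 3)) gives s_k = (-3)**k*(2*k - 3).
Verify: (-3)**k*(6 - 8*k) matches t_k.
Evaluate s at k=9 and k=0: -295245 and -3; difference -295242.

Σ = -295242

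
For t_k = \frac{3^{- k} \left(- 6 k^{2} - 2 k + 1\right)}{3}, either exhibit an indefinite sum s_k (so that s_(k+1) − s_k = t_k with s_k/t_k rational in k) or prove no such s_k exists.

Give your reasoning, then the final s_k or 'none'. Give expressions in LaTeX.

s_k = 3^{- k} \left(3 k^{2} + 4 k + 3\right)

Ratio r(k) = (6*k**2 + 14*k + 7)/(3*(6*k**2 + 2*k - 1)).
A = 1/3, B = 1, C = k**2 + k/3 - 1/6.
Set up (1/3)·f(k+1) − (1)·f(k) − (k**2 + k/3 - 1/6) = 0.
Degrees (0,0,2) ⇒ d ≤ 2.
Solving with deg f ≤ 2: f(k) = -(3*k**2 + 4*k + 3)/2.
Certificate R = B(k−1)f/C = -3*(3*k**2 + 4*k + 3)/(6*k**2 + 2*k - 1) gives s_k = (3*k**2 + 4*k + 3)/3**k.
Check: Δs_k = (-6*k**2 - 2*k + 1)/(3*3**k). ✓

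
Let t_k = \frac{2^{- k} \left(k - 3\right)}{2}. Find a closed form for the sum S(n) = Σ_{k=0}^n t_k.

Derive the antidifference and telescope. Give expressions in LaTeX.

Ratio r(k) = (k - 2)/(2*(k - 3)).
Factor: A=1/2; B=1; C=k - 3.
Key eq: (1/2)·f(k+1) = (1)·f(k) + (k - 3).
Bound: deg f ≤ 1.
A polynomial solution: f(k) = -2*(k - 2).
Then R = B(k−1)f/C = -2*(k - 2)/(k - 3), so s_k = R(k)·t_k = (2 - k)/2**k.
Check: Δs_k = (k - 3)/(2*2**k). ✓
s_(n+1) = 2**(-n - 1)*(1 - n) and s_(0) = 2, so S(n) = 2**(-n - 1)*(-2**(n + 2) - n + 1).

S(n) = 2^{- n - 1} \left(- 2^{n + 2} - n + 1\right)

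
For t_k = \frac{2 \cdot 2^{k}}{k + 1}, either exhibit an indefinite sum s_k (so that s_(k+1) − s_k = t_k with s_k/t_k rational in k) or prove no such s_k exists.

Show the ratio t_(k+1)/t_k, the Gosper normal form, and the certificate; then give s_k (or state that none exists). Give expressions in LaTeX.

Compute t_(k+1)/t_k: get 2*(k + 1)/(k + 2).
So A=2*k + 2 and B=k + 2, with C=1.
f must satisfy (2*k + 2)·f(k+1) − (k + 1)·f(k) = 1.
Bound: deg f ≤ -1.
Bound -1 < 0, so the key equation has no polynomial solution.

no hypergeometric antidifference exists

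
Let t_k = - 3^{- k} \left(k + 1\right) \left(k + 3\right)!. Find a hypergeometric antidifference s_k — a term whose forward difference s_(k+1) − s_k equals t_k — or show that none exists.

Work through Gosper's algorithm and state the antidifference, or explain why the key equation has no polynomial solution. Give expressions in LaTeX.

Ratio r(k) = (k + 2)*(k + 4)/(3*(k + 1)).
Factor: A=k/3 + 4/3; B=1; C=k + 1.
Set up (k/3 + 4/3)·f(k+1) − (1)·f(k) − (k + 1) = 0.
Bound: deg f ≤ 0.
Solve for f: f(k) = 3 (degree 0 ≤ 0).
Then R = B(k−1)f/C = 3/(k + 1), so s_k = R(k)·t_k = -3**(1 - k)*factorial(k + 3).
Check: Δs_k = -(k + 1)*factorial(k + 3)/3**k. ✓

s_k = - 3^{1 - k} \left(k + 3\right)!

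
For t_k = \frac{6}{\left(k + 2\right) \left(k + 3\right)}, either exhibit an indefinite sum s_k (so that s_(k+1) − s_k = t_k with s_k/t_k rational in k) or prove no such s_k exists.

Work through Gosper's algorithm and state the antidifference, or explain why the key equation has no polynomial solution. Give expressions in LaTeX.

Ratio r(k) = (k + 2)/(k + 4).
Normal form (A,B,C) = (k + 2, k + 4, 1).
Key eq: (k + 2)·f(k+1) = (k + 3)·f(k) + (1).
Bound: deg f ≤ 1.
Coefficient equations give f(k) = k/2.
R(k) = B(k−1)·f(k)/C(k) = k*(k + 3)/2; s_k = R·t_k = 3*k/(k + 2).
Check: Δs_k = 6/(k**2 + 5*k + 6). ✓

s_k = \frac{3 k}{k + 2}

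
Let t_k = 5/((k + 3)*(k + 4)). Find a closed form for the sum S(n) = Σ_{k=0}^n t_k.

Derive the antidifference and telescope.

S(n) = 5*(n + 1)/(3*(n + 4))

t_(k+1)/t_k = (k + 3)/(k + 5).
So A=k + 3 and B=k + 5, with C=1.
Need (k + 3)·f(k+1) − (k + 4)·f(k) = 1.
Degrees (1,1,0) ⇒ d ≤ 1.
Solve for f: f(k) = k/3 (degree 1 ≤ 1).
R(k) = B(k−1)·f(k)/C(k) = k*(k + 4)/3; s_k = R·t_k = 5*k/(3*(k + 3)).
Check: Δs_k = 5/(k**2 + 7*k + 12). ✓
Σ_(k=0)^n t_k = s_(n+1) − s_(0) = (5*(n + 1)/(3*(n + 4))) − (0), i.e. 5*(n + 1)/(3*(n + 4)).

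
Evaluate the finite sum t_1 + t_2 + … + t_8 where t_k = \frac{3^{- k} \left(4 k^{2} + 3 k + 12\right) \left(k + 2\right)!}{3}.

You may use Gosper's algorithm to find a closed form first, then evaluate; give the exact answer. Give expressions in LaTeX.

r(k) = (k + 3)*(3*k + 4*(k + 1)**2 + 15)/(3*(4*k**2 + 3*k + 12)) after simplifying.
Factor: A=k/3 + 1; B=1; C=k**2 + 3*k/4 + 3.
f must satisfy (k/3 + 1)·f(k+1) − (1)·f(k) = k**2 + 3*k/4 + 3.
Degrees (1,0,2) ⇒ d ≤ 1.
Solving with deg f ≤ 1: f(k) = 3*(4*k - 1)/4.
Then R = B(k−1)f/C = 3*(4*k - 1)/(4*k**2 + 3*k + 12), so s_k = R(k)·t_k = (4*k - 1)*factorial(k + 2)/3**k.
Δs = (4*k**2 + 3*k + 12)*factorial(k + 2)/(3*3**k), as required.
Evaluate s at k=9 and k=1: 17248000/243 and 6; difference 17246542/243.

Σ = 17246542/243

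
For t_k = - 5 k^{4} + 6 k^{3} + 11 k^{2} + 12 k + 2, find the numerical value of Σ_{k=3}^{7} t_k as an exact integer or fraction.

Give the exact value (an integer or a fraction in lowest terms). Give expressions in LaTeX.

Σ = -16850

t_(k+1)/t_k = (5*k**4 + 14*k**3 + k**2 - 32*k - 26)/(5*k**4 - 6*k**3 - 11*k**2 - 12*k - 2).
A = 1, B = 1, C = k**4 - 6*k**3/5 - 11*k**2/5 - 12*k/5 - 2/5.
Solve (1)·f(k+1) − (1)·f(k) = k**4 - 6*k**3/5 - 11*k**2/5 - 12*k/5 - 2/5.
d = 5 from the (0,0,4) case.
A polynomial solution: f(k) = k*(k**4 - 4*k**3 + k**2 - 2*k + 2)/5.
Get s_k = R·t_k = k*(-k**4 + 4*k**3 - k**2 + 2*k - 2) with R(k) = B(k−1)f(k)/C(k) = k*(k**4 - 4*k**3 + k**2 - 2*k + 2)/(5*k**4 - 6*k**3 - 11*k**2 - 12*k - 2).
Verify: -5*k**4 + 6*k**3 + 11*k**2 + 12*k + 2 matches t_k.
Sum = s_(8) − s_(3); s_(8) = -16784, s_(3) = 66 ⇒ -16850.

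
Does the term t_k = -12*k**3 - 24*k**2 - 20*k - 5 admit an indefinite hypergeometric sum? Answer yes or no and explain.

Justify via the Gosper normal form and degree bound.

Yes. s_k = k*(-3*k**3 - 2*k**2 - k + 1).

The ratio is (12*k**3 + 60*k**2 + 104*k + 61)/(12*k**3 + 24*k**2 + 20*k + 5).
A = 1, B = 1, C = k**3 + 2*k**2 + 5*k/3 + 5/12.
Solve (1)·f(k+1) − (1)·f(k) = k**3 + 2*k**2 + 5*k/3 + 5/12.
From deg A=0, deg B=0, deg C=3: d=4.
Solving with deg f ≤ 4: f(k) = k*(3*k**3 + 2*k**2 + k - 1)/12.
R(k) = B(k−1)·f(k)/C(k) = k*(3*k**3 + 2*k**2 + k - 1)/(12*k**3 + 24*k**2 + 20*k + 5); s_k = R·t_k = k*(-3*k**3 - 2*k**2 - k + 1).
Δs = -12*k**3 - 24*k**2 - 20*k - 5, as required.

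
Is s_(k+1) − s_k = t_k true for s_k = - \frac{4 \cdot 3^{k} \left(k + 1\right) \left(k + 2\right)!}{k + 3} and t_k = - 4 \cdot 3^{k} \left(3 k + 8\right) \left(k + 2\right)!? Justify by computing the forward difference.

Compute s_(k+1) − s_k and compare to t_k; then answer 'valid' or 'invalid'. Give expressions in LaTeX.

Invalid: residual \frac{8 \cdot 3^{k} \left(3 k^{2} + 17 k + 23\right) \left(k + 2\right)!}{\left(k + 3\right) \left(k + 4\right)} ≠ 0.

s_(k+1) = -12*3**k*(k + 2)*factorial(k + 3)/(k + 4)
s_(k+1) − s_k = -4*3**k*(3*k**3 + 23*k**2 + 58*k + 50)*factorial(k + 2)/((k + 3)*(k + 4))
(s_(k+1) − s_k) − t_k = 8*3**k*(3*k**2 + 17*k + 23)*factorial(k + 2)/((k + 3)*(k + 4))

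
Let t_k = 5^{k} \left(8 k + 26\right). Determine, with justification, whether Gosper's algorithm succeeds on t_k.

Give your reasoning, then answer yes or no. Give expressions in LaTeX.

Ratio r(k) = 5*(4*k + 17)/(4*k + 13).
So A=5 and B=1, with C=k + 13/4.
Need (5)·f(k+1) − (1)·f(k) = k + 13/4.
Degrees (0,0,1) ⇒ d ≤ 1.
Solving with deg f ≤ 1: f(k) = (k + 2)/4.
Then R = B(k−1)f/C = (k + 2)/(4*k + 13), so s_k = R(k)·t_k = 2*5**k*(k + 2).
s_(k+1) − s_k = 5**k*(8*k + 26) = t_k.

Yes. s_k = 2 \cdot 5^{k} \left(k + 2\right).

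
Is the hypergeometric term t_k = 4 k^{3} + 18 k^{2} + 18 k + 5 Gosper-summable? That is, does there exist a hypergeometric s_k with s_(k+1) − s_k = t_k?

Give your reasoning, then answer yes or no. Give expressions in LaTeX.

Compute t_(k+1)/t_k: get (4*k**3 + 30*k**2 + 66*k + 45)/(4*k**3 + 18*k**2 + 18*k + 5).
Gosper form: A/B · C(k+1)/C(k) with A=1, B=1, C=k**3 + 9*k**2/2 + 9*k/2 + 5/4.
Key eq: (1)·f(k+1) = (1)·f(k) + (k**3 + 9*k**2/2 + 9*k/2 + 5/4).
From deg A=0, deg B=0, deg C=3: d=4.
Match coefficients ⇒ f(k) = k*(k**3 + 4*k**2 + k - 1)/4.
Certificate R = B(k−1)f/C = k*(k**3 + 4*k**2 + k - 1)/((2*k + 1)*(2*k**2 + 8*k + 5)) gives s_k = k*(k**3 + 4*k**2 + k - 1).
Verify: 4*k**3 + 18*k**2 + 18*k + 5 matches t_k.

Yes. s_k = k \left(k^{3} + 4 k^{2} + k - 1\right).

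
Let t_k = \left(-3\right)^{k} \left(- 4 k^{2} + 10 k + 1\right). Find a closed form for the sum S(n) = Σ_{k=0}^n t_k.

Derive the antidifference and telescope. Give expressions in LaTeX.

S(n) = - 3 \left(-3\right)^{n} n^{2} + 6 \left(-3\right)^{n} n + 3 \left(-3\right)^{n} - 2

r(k) = 3*(-4*k**2 + 2*k + 7)/(4*k**2 - 10*k - 1) after simplifying.
Normal form (A,B,C) = (-3, 1, k**2 - 5*k/2 - 1/4).
Set up (-3)·f(k+1) − (1)·f(k) − (k**2 - 5*k/2 - 1/4) = 0.
From deg A=0, deg B=0, deg C=2: d=2.
A polynomial solution: f(k) = -(k**2 - 4*k + 2)/4.
Then R = B(k−1)f/C = -(k**2 - 4*k + 2)/(4*k**2 - 10*k - 1), so s_k = R(k)·t_k = (-3)**k*(k**2 - 4*k + 2).
Verify: (-3)**k*(-4*k**2 + 10*k + 1) matches t_k.
Telescope: S(n) = s_(n+1) − s_(0) = (-3)**(n + 1)*(n**2 - 2*n - 1) − (2) = -3*(-3)**n*n**2 + 6*(-3)**n*n + 3*(-3)**n - 2.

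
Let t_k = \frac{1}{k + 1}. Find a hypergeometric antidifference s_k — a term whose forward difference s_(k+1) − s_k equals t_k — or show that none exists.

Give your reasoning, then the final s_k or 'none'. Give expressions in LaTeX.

The ratio is (k + 1)/(k + 2).
Take A(k)=k + 1, B(k)=k + 2, C(k)=1.
Need (k + 1)·f(k+1) − (k + 1)·f(k) = 1.
deg f ≤ 0 (via 1,1,0).
Write f(k) = c0. Then LHS − RHS = -1, requiring -1 = 0: contradictory. No certificate.

none — t_k is not Gosper-summable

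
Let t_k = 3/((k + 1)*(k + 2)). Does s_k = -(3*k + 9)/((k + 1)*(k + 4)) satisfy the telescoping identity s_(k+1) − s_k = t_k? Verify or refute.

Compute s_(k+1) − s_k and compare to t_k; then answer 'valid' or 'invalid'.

s_(k+1) = 3*(-k - 4)/((k + 2)*(k + 5))
s_(k+1) − s_k = 3*(k**2 + 7*k + 14)/(k**4 + 12*k**3 + 49*k**2 + 78*k + 40)
(s_(k+1) − s_k) − t_k = 6*(-k - 3)/(k**4 + 12*k**3 + 49*k**2 + 78*k + 40)

Invalid: residual 6*(-k - 3)/(k**4 + 12*k**3 + 49*k**2 + 78*k + 40) ≠ 0.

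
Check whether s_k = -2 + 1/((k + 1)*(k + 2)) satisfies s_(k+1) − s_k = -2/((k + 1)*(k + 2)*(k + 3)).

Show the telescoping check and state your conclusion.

s_(k+1) = -2 + 1/((k + 2)*(k + 3))
s_(k+1) − s_k = -2/(k**3 + 6*k**2 + 11*k + 6)
(s_(k+1) − s_k) − t_k = 0

Valid: the claim telescopes to t_k.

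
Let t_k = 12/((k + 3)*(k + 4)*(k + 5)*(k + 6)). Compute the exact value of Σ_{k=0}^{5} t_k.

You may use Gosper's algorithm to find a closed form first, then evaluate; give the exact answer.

Σ = 31/495

r(k) = (k + 3)/(k + 7) after simplifying.
Factor: A=k + 3; B=k + 7; C=1.
f must satisfy (k + 3)·f(k+1) − (k + 6)·f(k) = 1.
deg f ≤ 3 (via 1,1,0).
Solve for f: f(k) = k*(k**2 + 12*k + 47)/180 (degree 3 ≤ 3).
Get s_k = R·t_k = k*(k**2 + 12*k + 47)/(15*(k + 3)*(k + 4)*(k + 5)) with R(k) = B(k−1)f(k)/C(k) = k*(k + 6)*(k**2 + 12*k + 47)/180.
Check: Δs_k = 12/(k**4 + 18*k**3 + 119*k**2 + 342*k + 360). ✓
Telescoping: Σ = s_(6) − s_(0) = 31/495 − (0) = 31/495.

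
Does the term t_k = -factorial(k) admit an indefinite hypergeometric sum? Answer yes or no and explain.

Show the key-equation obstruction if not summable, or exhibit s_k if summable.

Step 1: r(k) = k + 1.
A = k + 1, B = 1, C = 1.
Set up (k + 1)·f(k+1) − (1)·f(k) − (1) = 0.
Degrees (1,0,0) ⇒ d ≤ -1.
deg f ≤ -1 is impossible — no certificate.

No; the degree bound rules out any f.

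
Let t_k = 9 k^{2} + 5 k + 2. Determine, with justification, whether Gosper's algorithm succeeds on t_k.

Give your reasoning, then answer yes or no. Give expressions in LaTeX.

Yes. s_k = k \left(3 k^{2} - 2 k + 1\right).

t_(k+1)/t_k = (9*k**2 + 23*k + 16)/(9*k**2 + 5*k + 2).
Take A(k)=1, B(k)=1, C(k)=k**2 + 5*k/9 + 2/9.
Need (1)·f(k+1) − (1)·f(k) = k**2 + 5*k/9 + 2/9.
d = 3 from the (0,0,2) case.
Match coefficients ⇒ f(k) = k*(3*k**2 - 2*k + 1)/9.
R(k) = B(k−1)·f(k)/C(k) = k*(3*k**2 - 2*k + 1)/(9*k**2 + 5*k + 2); s_k = R·t_k = k*(3*k**2 - 2*k + 1).
Δs = 9*k**2 + 5*k + 2, as required.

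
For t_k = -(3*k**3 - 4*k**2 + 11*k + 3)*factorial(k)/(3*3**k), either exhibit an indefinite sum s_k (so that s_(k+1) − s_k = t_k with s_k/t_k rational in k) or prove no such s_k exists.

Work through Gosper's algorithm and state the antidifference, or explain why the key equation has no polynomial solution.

t_(k+1)/t_k = (3*k**4 + 8*k**3 + 17*k**2 + 25*k + 13)/(3*(3*k**3 - 4*k**2 + 11*k + 3)).
A = k/3 + 1/3, B = 1, C = k**3 - 4*k**2/3 + 11*k/3 + 1.
Set up (k/3 + 1/3)·f(k+1) − (1)·f(k) − (k**3 - 4*k**2/3 + 11*k/3 + 1) = 0.
Degrees (1,0,3) ⇒ d ≤ 2.
Solving with deg f ≤ 2: f(k) = 3*k**2 - 4*k - 2.
So s_k = (B(k−1)f/C)·t_k = (3*(3*k**2 - 4*k - 2)/(3*k**3 - 4*k**2 + 11*k + 3))·t_k = (-3*k**2 + 4*k + 2)*factorial(k)/3**k.
Δs = -(3*k**3 - 4*k**2 + 11*k + 3)*factorial(k)/(3*3**k), as required.

s_k = (-3*k**2 + 4*k + 2)*factorial(k)/3**k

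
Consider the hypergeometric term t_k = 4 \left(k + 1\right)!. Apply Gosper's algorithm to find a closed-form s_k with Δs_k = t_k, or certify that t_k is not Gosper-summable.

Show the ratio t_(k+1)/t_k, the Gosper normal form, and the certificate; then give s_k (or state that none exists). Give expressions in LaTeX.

none (Gosper's algorithm certifies no s_k)

The ratio is k + 2.
Factor: A=k + 2; B=1; C=1.
Key eq: (k + 2)·f(k+1) = (1)·f(k) + (1).
Degrees (1,0,0) ⇒ d ≤ -1.
Bound -1 < 0, so the key equation has no polynomial solution.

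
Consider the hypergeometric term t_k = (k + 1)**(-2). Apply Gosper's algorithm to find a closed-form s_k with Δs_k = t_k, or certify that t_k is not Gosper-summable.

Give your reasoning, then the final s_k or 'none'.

Step 1: r(k) = (k + 1)**2/(k + 2)**2.
Factor: A=k**2 + 2*k + 1; B=k**2 + 4*k + 4; C=1.
f must satisfy (k**2 + 2*k + 1)·f(k+1) − (k**2 + 2*k + 1)·f(k) = 1.
Bound: deg f ≤ 0.
Generic f = c0 gives residual -1; -1 = 0 cannot hold, so t_k is not Gosper-summable.

not Gosper-summable; s_k does not exist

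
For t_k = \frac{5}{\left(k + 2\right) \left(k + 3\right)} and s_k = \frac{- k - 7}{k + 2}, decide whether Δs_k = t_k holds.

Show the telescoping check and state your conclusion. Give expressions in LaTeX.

Valid — Δs_k = t_k.

s_(k+1) = (-k - 8)/(k + 3)
s_(k+1) − s_k = 5/(k**2 + 5*k + 6)
(s_(k+1) − s_k) − t_k = 0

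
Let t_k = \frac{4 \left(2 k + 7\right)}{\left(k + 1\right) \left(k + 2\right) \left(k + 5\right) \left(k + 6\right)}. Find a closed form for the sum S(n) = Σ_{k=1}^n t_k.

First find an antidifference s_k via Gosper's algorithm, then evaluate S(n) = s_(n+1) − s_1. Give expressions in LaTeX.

S(n) = \frac{n \left(n + 8\right)}{3 \left(n^{2} + 8 n + 12\right)}

Step 1: r(k) = (k + 1)*(k + 5)*(2*k + 9)/((k + 3)*(k + 7)*(2*k + 7)).
So A=k + 1 and B=k + 7, with C=k**3 + 21*k**2/2 + 73*k/2 + 42.
Solve (k + 1)·f(k+1) − (k + 6)·f(k) = k**3 + 21*k**2/2 + 73*k/2 + 42.
deg f ≤ 5 (via 1,1,3).
Match coefficients ⇒ f(k) = k*(k + 2)*(k + 3)*(k + 4)*(k + 6)/10.
Certificate R = B(k−1)f/C = k*(k + 2)*(k + 6)**2/(5*(2*k + 7)) gives s_k = 4*k*(k + 6)/(5*(k**2 + 6*k + 5)).
s_(k+1) − s_k = 4*(2*k + 7)/(k**4 + 14*k**3 + 65*k**2 + 112*k + 60) = t_k.
Σ_(k=1)^n t_k = s_(n+1) − s_(1) = (4*(n**2 + 8*n + 7)/(5*(n**2 + 8*n + 12))) − (7/15), i.e. n*(n + 8)/(3*(n**2 + 8*n + 12)).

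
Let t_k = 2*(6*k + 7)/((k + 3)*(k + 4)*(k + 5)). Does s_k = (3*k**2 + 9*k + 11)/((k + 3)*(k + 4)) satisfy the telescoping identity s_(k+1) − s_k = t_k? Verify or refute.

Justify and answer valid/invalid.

s_(k+1) = (9*k + 3*(k + 1)**2 + 20)/((k + 4)*(k + 5))
s_(k+1) − s_k = 2*(6*k + 7)/(k**3 + 12*k**2 + 47*k + 60)
(s_(k+1) − s_k) − t_k = 0

Valid: the claim telescopes to t_k.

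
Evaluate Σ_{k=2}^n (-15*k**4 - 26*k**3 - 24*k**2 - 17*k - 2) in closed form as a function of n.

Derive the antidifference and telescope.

S(n) = -3*n**5 - 14*n**4 - 26*n**3 - 27*n**2 - 14*n + 84

Ratio r(k) = (15*k**4 + 86*k**3 + 192*k**2 + 203*k + 84)/(15*k**4 + 26*k**3 + 24*k**2 + 17*k + 2).
Factor: A=1; B=1; C=k**4 + 26*k**3/15 + 8*k**2/5 + 17*k/15 + 2/15.
Key eq: (1)·f(k+1) = (1)·f(k) + (k**4 + 26*k**3/15 + 8*k**2/5 + 17*k/15 + 2/15).
deg f ≤ 5 (via 0,0,4).
A polynomial solution: f(k) = k*(3*k**4 - k**3 + 3*k - 3)/15.
Certificate R = B(k−1)f/C = k*(3*k**4 - k**3 + 3*k - 3)/(15*k**4 + 26*k**3 + 24*k**2 + 17*k + 2) gives s_k = k*(-3*k**4 + k**3 - 3*k + 3).
Δs = -15*k**4 - 26*k**3 - 24*k**2 - 17*k - 2, as required.
s_(n+1) = -3*n**5 - 14*n**4 - 26*n**3 - 27*n**2 - 14*n - 2 and s_(2) = -86, so S(n) = -3*n**5 - 14*n**4 - 26*n**3 - 27*n**2 - 14*n + 84.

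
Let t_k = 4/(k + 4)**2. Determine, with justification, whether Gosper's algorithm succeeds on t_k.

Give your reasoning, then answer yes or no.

r(k) = (k + 4)**2/(k + 5)**2 after simplifying.
Normal form (A,B,C) = (k**2 + 8*k + 16, k**2 + 10*k + 25, 1).
Set up (k**2 + 8*k + 16)·f(k+1) − (k**2 + 8*k + 16)·f(k) − (1) = 0.
From deg A=2, deg B=2, deg C=0: d=0.
Generic f = c0 gives residual -1; -1 = 0 cannot hold, so t_k is not Gosper-summable.

No. Not Gosper-summable.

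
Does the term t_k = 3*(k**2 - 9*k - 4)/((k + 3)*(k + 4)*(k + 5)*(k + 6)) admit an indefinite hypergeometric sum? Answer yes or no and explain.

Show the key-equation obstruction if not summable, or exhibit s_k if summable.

Compute t_(k+1)/t_k: get (k + 3)*(9*k - (k + 1)**2 + 13)/((k + 7)*(-k**2 + 9*k + 4)).
Factor: A=k + 3; B=k + 7; C=k**2 - 9*k - 4.
Set up (k + 3)·f(k+1) − (k + 6)·f(k) − (k**2 - 9*k - 4) = 0.
d = 3 from the (1,1,2) case.
Solving with deg f ≤ 3: f(k) = -k*(k**2 + 57*k + 2)/45.
Get s_k = R·t_k = k*(-k**2 - 57*k - 2)/(15*(k + 3)*(k + 4)*(k + 5)) with R(k) = B(k−1)f(k)/C(k) = -k*(k + 6)*(k**2 + 57*k + 2)/(45*(k**2 - 9*k - 4)).
Check: Δs_k = 3*(k**2 - 9*k - 4)/(k**4 + 18*k**3 + 119*k**2 + 342*k + 360). ✓

Yes. s_k = k*(-k**2 - 57*k - 2)/(15*(k + 3)*(k + 4)*(k + 5)).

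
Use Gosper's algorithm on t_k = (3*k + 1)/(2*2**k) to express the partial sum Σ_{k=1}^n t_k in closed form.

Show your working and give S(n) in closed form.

S(n) = 2**(-n - 1)*(7*2**n - 3*n - 7)

The ratio is (3*k + 4)/(2*(3*k + 1)).
So A=1/2 and B=1, with C=k + 1/3.
Key eq: (1/2)·f(k+1) = (1)·f(k) + (k + 1/3).
d = 1 from the (0,0,1) case.
A polynomial solution: f(k) = -2*(3*k + 4)/3.
Get s_k = R·t_k = (-3*k - 4)/2**k with R(k) = B(k−1)f(k)/C(k) = -2*(3*k + 4)/(3*k + 1).
s_(k+1) − s_k = (3*k + 1)/(2*2**k) = t_k.
s_(n+1) = 2**(-n - 1)*(-3*n - 7) and s_(1) = -7/2, so S(n) = 2**(-n - 1)*(7*2**n - 3*n - 7).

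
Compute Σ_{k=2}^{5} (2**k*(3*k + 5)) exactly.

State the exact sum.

Σ = 1068

r(k) = 2*(3*k + 8)/(3*k + 5) after simplifying.
A = 2, B = 1, C = k + 5/3.
Key eq: (2)·f(k+1) = (1)·f(k) + (k + 5/3).
Degrees (0,0,1) ⇒ d ≤ 1.
Match coefficients ⇒ f(k) = (3*k - 1)/3.
Then R = B(k−1)f/C = (3*k - 1)/(3*k + 5), so s_k = R(k)·t_k = 2**k*(3*k - 1).
Δs = 2**k*(3*k + 5), as required.
Evaluate s at k=6 and k=2: 1088 and 20; difference 1068.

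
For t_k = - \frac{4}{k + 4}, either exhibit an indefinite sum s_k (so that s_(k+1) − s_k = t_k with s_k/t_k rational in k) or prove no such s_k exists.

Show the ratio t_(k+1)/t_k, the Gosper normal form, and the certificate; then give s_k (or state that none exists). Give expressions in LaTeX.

Step 1: r(k) = (k + 4)/(k + 5).
Gosper form: A/B · C(k+1)/C(k) with A=k + 4, B=k + 5, C=1.
Key eq: (k + 4)·f(k+1) = (k + 4)·f(k) + (1).
d = 0 from the (1,1,0) case.
Put f(k) = c0: A·f(k+1) − B(k−1)·f(k) − C = -1; need -1 = 0 — inconsistent ⇒ no f, not summable.

no hypergeometric antidifference exists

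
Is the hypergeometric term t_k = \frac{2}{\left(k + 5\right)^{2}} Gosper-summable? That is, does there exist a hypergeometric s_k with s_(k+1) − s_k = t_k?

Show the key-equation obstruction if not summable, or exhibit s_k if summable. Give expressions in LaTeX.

r(k) = (k + 5)**2/(k + 6)**2 after simplifying.
A = k**2 + 10*k + 25, B = k**2 + 12*k + 36, C = 1.
Need (k**2 + 10*k + 25)·f(k+1) − (k**2 + 10*k + 25)·f(k) = 1.
deg f ≤ 0 (via 2,2,0).
Write f(k) = c0. Then LHS − RHS = -1, requiring -1 = 0: contradictory. No certificate.

No. Not Gosper-summable.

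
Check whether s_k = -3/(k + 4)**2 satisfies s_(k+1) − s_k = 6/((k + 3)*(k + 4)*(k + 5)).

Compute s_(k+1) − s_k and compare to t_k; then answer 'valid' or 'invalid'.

s_(k+1) = -3/(k + 5)**2
s_(k+1) − s_k = -3/(k + 5)**2 + 3/(k + 4)**2
(s_(k+1) − s_k) − t_k = 3*(-3*k - 13)/(k**5 + 21*k**4 + 175*k**3 + 723*k**2 + 1480*k + 1200)

Invalid: residual 3*(-3*k - 13)/(k**5 + 21*k**4 + 175*k**3 + 723*k**2 + 1480*k + 1200) ≠ 0.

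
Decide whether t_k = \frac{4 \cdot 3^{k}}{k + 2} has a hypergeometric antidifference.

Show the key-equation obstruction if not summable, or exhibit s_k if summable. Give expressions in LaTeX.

Step 1: r(k) = 3*(k + 2)/(k + 3).
Normal form (A,B,C) = (3*k + 6, k + 3, 1).
Solve (3*k + 6)·f(k+1) − (k + 2)·f(k) = 1.
d = -1 from the (1,1,0) case.
Bound -1 < 0, so the key equation has no polynomial solution.

No — t_k has no hypergeometric antidifference.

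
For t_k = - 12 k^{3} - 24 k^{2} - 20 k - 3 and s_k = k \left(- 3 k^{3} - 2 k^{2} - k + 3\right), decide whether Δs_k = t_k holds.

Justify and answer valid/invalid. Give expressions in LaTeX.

valid (s_(k+1) − s_k reduces to t_k)

s_(k+1) = -(k + 1)*(k + 3*(k + 1)**3 + 2*(k + 1)**2 - 2)
s_(k+1) − s_k = -12*k**3 - 24*k**2 - 20*k - 3
(s_(k+1) − s_k) − t_k = 0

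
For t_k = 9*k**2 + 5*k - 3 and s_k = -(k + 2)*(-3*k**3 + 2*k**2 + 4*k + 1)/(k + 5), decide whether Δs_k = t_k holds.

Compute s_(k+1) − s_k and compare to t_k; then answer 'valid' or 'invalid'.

Invalid: residual 6*(-3*k**3 - 26*k**2 - 13*k + 7)/(k**2 + 11*k + 30) ≠ 0.

s_(k+1) = (3*k**4 + 16*k**3 + 22*k**2 - k - 12)/(k + 6)
s_(k+1) − s_k = (9*k**4 + 86*k**3 + 166*k**2 + 39*k - 48)/(k**2 + 11*k + 30)
(s_(k+1) − s_k) − t_k = 6*(-3*k**3 - 26*k**2 - 13*k + 7)/(k**2 + 11*k + 30)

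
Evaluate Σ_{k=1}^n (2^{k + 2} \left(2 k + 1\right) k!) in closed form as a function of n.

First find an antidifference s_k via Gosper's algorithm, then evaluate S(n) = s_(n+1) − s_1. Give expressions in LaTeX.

S(n) = 8 \cdot 2^{n} \left(n + 1\right)! - 8

Ratio r(k) = 2*(k + 1)*(2*k + 3)/(2*k + 1).
So A=2*k + 2 and B=1, with C=k + 1/2.
Set up (2*k + 2)·f(k+1) − (1)·f(k) − (k + 1/2) = 0.
deg f ≤ 0 (via 1,0,1).
Match coefficients ⇒ f(k) = 1/2.
R(k) = B(k−1)·f(k)/C(k) = 1/(2*k + 1); s_k = R·t_k = 2**(k + 2)*factorial(k).
s_(k+1) − s_k = 2**(k + 2)*(2*k + 1)*factorial(k) = t_k.
Evaluate: s_(n+1) = 2**(n + 3)*factorial(n + 1); subtract s_(1) = 8 ⇒ S(n) = 8*2**n*factorial(n + 1) - 8.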